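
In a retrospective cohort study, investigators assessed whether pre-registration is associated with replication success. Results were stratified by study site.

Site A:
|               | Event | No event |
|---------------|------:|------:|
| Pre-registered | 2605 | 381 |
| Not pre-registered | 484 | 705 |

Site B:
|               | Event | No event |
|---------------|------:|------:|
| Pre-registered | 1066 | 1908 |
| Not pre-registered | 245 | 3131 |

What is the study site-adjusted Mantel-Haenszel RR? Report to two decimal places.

2.84

RR_MH = Σ(aᵢ·n₀ᵢ/nᵢ) / Σ(cᵢ·n₁ᵢ/nᵢ), with n₁ᵢ = aᵢ+bᵢ (exposed), n₀ᵢ = cᵢ+dᵢ (unexposed), nᵢ = n₁ᵢ+n₀ᵢ.
Stratum 1 (Site A): n₁ = 2986, n₀ = 1189, n = 4175; a·n₀/n = 2605·1189/4175 = 741.8790; c·n₁/n = 484·2986/4175 = 346.1614
Stratum 2 (Site B): n₁ = 2974, n₀ = 3376, n = 6350; a·n₀/n = 1066·3376/6350 = 566.7427; c·n₁/n = 245·2974/6350 = 114.7449
RR_MH = (741.8790 + 566.7427) / (346.1614 + 114.7449) = 1308.6217 / 460.9063 = 2.83924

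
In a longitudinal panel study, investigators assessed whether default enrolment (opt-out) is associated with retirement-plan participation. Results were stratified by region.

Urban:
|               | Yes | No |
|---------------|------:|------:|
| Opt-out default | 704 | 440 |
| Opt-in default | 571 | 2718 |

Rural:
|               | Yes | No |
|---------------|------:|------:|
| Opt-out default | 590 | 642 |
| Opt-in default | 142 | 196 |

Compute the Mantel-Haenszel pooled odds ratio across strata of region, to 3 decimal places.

4.404

OR_MH = Σ(aᵢdᵢ/nᵢ) / Σ(bᵢcᵢ/nᵢ), where nᵢ is the stratum total.
Stratum 1 (Urban): n = 4433; a·d/n = 704·2718/4433 = 431.6427; b·c/n = 440·571/4433 = 56.6749
Stratum 2 (Rural): n = 1570; a·d/n = 590·196/1570 = 73.6561; b·c/n = 642·142/1570 = 58.0662
OR_MH = (431.6427 + 73.6561) / (56.6749 + 58.0662) = 505.2987 / 114.7412 = 4.40381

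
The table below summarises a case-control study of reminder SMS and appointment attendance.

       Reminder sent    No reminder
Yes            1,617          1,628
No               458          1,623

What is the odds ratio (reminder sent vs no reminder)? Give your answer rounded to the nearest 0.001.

3.520

Reading the table with exposure as columns: a = 1617 (Reminder sent, case), b = 458 (Reminder sent, non-case), c = 1628 (No reminder, case), d = 1623.
OR = (a·d)/(b·c) = (1617 × 1623) / (458 × 1628) = 2624391 / 745624 = 3.51972
The odds of appointment attendance are about 3.52 times as high in the reminder sent group.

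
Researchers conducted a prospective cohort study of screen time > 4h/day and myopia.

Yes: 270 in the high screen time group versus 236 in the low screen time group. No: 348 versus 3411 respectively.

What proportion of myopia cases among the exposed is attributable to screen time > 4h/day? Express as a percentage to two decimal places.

85.19

From the description: a = 270, b = 348, c = 236, d = 3411.
Risk in exposed = 270/618 = 0.43689; risk in unexposed = 236/3647 = 0.06471.
RR = 0.43689/0.06471 = 6.75148
AR% = (RR − 1)/RR × 100 = (6.75148 − 1)/6.75148 × 100 = 85.1884%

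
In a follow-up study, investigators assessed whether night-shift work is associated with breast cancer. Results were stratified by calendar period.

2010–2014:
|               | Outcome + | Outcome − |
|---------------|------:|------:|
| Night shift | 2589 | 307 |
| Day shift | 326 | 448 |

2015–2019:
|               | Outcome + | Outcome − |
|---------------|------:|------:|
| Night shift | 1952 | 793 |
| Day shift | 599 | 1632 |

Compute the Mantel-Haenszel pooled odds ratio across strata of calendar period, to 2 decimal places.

7.79

OR_MH = Σ(aᵢdᵢ/nᵢ) / Σ(bᵢcᵢ/nᵢ), where nᵢ is the stratum total.
Stratum 1 (2010–2014): n = 3670; a·d/n = 2589·448/3670 = 316.0414; b·c/n = 307·326/3670 = 27.2703
Stratum 2 (2015–2019): n = 4976; a·d/n = 1952·1632/4976 = 640.2058; b·c/n = 793·599/4976 = 95.4596
OR_MH = (316.0414 + 640.2058) / (27.2703 + 95.4596) = 956.2472 / 122.7299 = 7.79148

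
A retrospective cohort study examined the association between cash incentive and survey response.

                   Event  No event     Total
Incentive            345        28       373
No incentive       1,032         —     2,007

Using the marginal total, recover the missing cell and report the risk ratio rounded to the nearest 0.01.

The missing cell is in the unexposed row: 2007 − 1032 = 975.
So a = 345, b = 28, c = 1032, d = 975.
RR = [a/(a+b)] / [c/(c+d)] = (345/373) / (1032/2007) = 0.92493/0.51420 = 1.79878

1.80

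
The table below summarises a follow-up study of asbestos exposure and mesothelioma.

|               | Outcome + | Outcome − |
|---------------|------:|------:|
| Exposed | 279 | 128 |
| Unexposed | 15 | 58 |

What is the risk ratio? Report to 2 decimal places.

3.34

Cells: a = 279, b = 128, c = 15, d = 58.
Risk in exposed = 279/407 = 0.68550; risk in unexposed = 15/73 = 0.20548.
RR = 0.68550 / 0.20548 = 3.33612
The risk among the exposed is 3.34 times that among the unexposed.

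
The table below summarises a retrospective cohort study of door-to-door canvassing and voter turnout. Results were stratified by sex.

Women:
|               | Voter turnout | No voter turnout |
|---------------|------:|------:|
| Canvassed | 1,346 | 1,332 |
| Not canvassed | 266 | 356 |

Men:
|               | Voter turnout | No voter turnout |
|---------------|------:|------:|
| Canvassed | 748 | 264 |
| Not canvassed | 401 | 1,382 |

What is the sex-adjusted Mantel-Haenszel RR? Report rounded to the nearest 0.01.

RR_MH = Σ(aᵢ·n₀ᵢ/nᵢ) / Σ(cᵢ·n₁ᵢ/nᵢ), with n₁ᵢ = aᵢ+bᵢ (exposed), n₀ᵢ = cᵢ+dᵢ (unexposed), nᵢ = n₁ᵢ+n₀ᵢ.
Stratum 1 (Women): n₁ = 2678, n₀ = 622, n = 3300; a·n₀/n = 1346·622/3300 = 253.7006; c·n₁/n = 266·2678/3300 = 215.8630
Stratum 2 (Men): n₁ = 1012, n₀ = 1783, n = 2795; a·n₀/n = 748·1783/2795 = 477.1678; c·n₁/n = 401·1012/2795 = 145.1921
RR_MH = (253.7006 + 477.1678) / (215.8630 + 145.1921) = 730.8684 / 361.0552 = 2.02426

2.02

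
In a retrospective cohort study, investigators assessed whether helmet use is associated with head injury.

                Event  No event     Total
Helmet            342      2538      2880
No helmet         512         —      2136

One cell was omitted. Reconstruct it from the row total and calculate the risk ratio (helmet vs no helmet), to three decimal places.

The missing cell is in the unexposed row: 2136 − 512 = 1624.
So a = 342, b = 2538, c = 512, d = 1624.
RR = [a/(a+b)] / [c/(c+d)] = (342/2880) / (512/2136) = 0.11875/0.23970 = 0.49541

0.495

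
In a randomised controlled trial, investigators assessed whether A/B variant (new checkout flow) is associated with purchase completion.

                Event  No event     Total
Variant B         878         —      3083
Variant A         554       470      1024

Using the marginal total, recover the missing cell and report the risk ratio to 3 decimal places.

0.526

The missing cell is in the exposed row: 3083 − 878 = 2205.
So a = 878, b = 2205, c = 554, d = 470.
RR = [a/(a+b)] / [c/(c+d)] = (878/3083) / (554/1024) = 0.28479/0.54102 = 0.52639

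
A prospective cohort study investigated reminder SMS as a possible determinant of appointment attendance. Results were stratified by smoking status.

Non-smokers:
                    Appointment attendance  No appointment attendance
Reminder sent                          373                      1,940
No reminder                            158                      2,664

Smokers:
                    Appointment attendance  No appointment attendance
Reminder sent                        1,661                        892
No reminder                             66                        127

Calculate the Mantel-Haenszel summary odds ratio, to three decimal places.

OR_MH = Σ(aᵢdᵢ/nᵢ) / Σ(bᵢcᵢ/nᵢ), where nᵢ is the stratum total.
Stratum 1 (Non-smokers): n = 5135; a·d/n = 373·2664/5135 = 193.5096; b·c/n = 1940·158/5135 = 59.6923
Stratum 2 (Smokers): n = 2746; a·d/n = 1661·127/2746 = 76.8197; b·c/n = 892·66/2746 = 21.4392
OR_MH = (193.5096 + 76.8197) / (59.6923 + 21.4392) = 270.3294 / 81.1315 = 3.33199

3.332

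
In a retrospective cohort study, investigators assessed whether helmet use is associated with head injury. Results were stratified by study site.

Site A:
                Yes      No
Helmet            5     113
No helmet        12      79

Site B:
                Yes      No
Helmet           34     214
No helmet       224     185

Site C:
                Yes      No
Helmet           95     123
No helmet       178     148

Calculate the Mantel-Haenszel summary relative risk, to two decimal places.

RR_MH = Σ(aᵢ·n₀ᵢ/nᵢ) / Σ(cᵢ·n₁ᵢ/nᵢ), with n₁ᵢ = aᵢ+bᵢ (exposed), n₀ᵢ = cᵢ+dᵢ (unexposed), nᵢ = n₁ᵢ+n₀ᵢ.
Stratum 1 (Site A): n₁ = 118, n₀ = 91, n = 209; a·n₀/n = 5·91/209 = 2.1770; c·n₁/n = 12·118/209 = 6.7751
Stratum 2 (Site B): n₁ = 248, n₀ = 409, n = 657; a·n₀/n = 34·409/657 = 21.1659; c·n₁/n = 224·248/657 = 84.5540
Stratum 3 (Site C): n₁ = 218, n₀ = 326, n = 544; a·n₀/n = 95·326/544 = 56.9301; c·n₁/n = 178·218/544 = 71.3309
RR_MH = (2.1770 + 21.1659 + 56.9301) / (6.7751 + 84.5540 + 71.3309) = 80.2731 / 162.6600 = 0.49350

0.49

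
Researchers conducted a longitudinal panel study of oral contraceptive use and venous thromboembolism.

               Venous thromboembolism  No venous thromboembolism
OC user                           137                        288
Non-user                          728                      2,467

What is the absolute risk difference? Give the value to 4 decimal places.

Cells: a = 137, b = 288, c = 728, d = 2467.
Risk in exposed = 137/425 = 0.322353; risk in unexposed = 728/3195 = 0.227856.
Risk difference = 0.322353 − 0.227856 = 0.094497

0.0945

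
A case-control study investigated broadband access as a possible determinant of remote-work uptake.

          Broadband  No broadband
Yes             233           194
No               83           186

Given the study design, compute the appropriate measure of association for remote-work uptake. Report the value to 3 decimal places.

Reading the table with exposure as columns: a = 233 (Broadband, case), b = 83 (Broadband, non-case), c = 194 (No broadband, case), d = 186.
This is a case-control study: participants were sampled on outcome status, so risks in the source population cannot be estimated directly — relative risk is not valid here. The odds ratio is the appropriate measure.
OR = (a·d)/(b·c) = (233 × 186) / (83 × 194) = 43338 / 16102 = 2.69147

2.691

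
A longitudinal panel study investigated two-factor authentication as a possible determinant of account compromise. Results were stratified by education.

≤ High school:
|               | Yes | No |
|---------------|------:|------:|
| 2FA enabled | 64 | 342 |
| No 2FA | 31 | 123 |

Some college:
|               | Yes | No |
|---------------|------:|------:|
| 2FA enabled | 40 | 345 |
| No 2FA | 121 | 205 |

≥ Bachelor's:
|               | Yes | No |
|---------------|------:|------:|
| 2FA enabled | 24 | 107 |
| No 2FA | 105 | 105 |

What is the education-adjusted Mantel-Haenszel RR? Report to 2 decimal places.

0.40

RR_MH = Σ(aᵢ·n₀ᵢ/nᵢ) / Σ(cᵢ·n₁ᵢ/nᵢ), with n₁ᵢ = aᵢ+bᵢ (exposed), n₀ᵢ = cᵢ+dᵢ (unexposed), nᵢ = n₁ᵢ+n₀ᵢ.
Stratum 1 (≤ High school): n₁ = 406, n₀ = 154, n = 560; a·n₀/n = 64·154/560 = 17.6000; c·n₁/n = 31·406/560 = 22.4750
Stratum 2 (Some college): n₁ = 385, n₀ = 326, n = 711; a·n₀/n = 40·326/711 = 18.3404; c·n₁/n = 121·385/711 = 65.5204
Stratum 3 (≥ Bachelor's): n₁ = 131, n₀ = 210, n = 341; a·n₀/n = 24·210/341 = 14.7801; c·n₁/n = 105·131/341 = 40.3372
RR_MH = (17.6000 + 18.3404 + 14.7801) / (22.4750 + 65.5204 + 40.3372) = 50.7204 / 128.3326 = 0.39523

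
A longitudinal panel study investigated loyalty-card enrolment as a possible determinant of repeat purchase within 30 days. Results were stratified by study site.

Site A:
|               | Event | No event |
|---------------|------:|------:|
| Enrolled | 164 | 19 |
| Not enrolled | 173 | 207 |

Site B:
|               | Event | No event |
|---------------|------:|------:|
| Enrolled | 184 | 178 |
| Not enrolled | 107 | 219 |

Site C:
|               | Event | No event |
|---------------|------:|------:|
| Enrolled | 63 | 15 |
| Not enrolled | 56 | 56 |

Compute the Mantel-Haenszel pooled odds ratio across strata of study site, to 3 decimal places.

3.622

OR_MH = Σ(aᵢdᵢ/nᵢ) / Σ(bᵢcᵢ/nᵢ), where nᵢ is the stratum total.
Stratum 1 (Site A): n = 563; a·d/n = 164·207/563 = 60.2984; b·c/n = 19·173/563 = 5.8384
Stratum 2 (Site B): n = 688; a·d/n = 184·219/688 = 58.5698; b·c/n = 178·107/688 = 27.6831
Stratum 3 (Site C): n = 190; a·d/n = 63·56/190 = 18.5684; b·c/n = 15·56/190 = 4.4211
OR_MH = (60.2984 + 58.5698 + 18.5684) / (5.8384 + 27.6831 + 4.4211) = 137.4366 / 37.9426 = 3.62223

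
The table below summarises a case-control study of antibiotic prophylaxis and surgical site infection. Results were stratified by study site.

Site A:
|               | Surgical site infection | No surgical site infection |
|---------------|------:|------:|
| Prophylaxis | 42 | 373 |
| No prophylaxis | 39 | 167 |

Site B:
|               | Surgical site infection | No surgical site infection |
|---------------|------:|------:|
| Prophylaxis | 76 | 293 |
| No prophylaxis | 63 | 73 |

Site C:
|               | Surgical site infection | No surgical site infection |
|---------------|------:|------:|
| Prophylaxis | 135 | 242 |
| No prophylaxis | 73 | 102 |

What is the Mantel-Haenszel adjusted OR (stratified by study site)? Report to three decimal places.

0.513

OR_MH = Σ(aᵢdᵢ/nᵢ) / Σ(bᵢcᵢ/nᵢ), where nᵢ is the stratum total.
Stratum 1 (Site A): n = 621; a·d/n = 42·167/621 = 11.2947; b·c/n = 373·39/621 = 23.4251
Stratum 2 (Site B): n = 505; a·d/n = 76·73/505 = 10.9861; b·c/n = 293·63/505 = 36.5525
Stratum 3 (Site C): n = 552; a·d/n = 135·102/552 = 24.9457; b·c/n = 242·73/552 = 32.0036
OR_MH = (11.2947 + 10.9861 + 24.9457) / (23.4251 + 36.5525 + 32.0036) = 47.2265 / 91.9812 = 0.51344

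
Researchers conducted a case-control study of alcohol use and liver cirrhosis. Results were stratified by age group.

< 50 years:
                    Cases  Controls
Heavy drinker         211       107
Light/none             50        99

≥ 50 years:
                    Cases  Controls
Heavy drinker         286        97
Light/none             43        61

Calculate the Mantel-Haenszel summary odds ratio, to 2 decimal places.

4.02

OR_MH = Σ(aᵢdᵢ/nᵢ) / Σ(bᵢcᵢ/nᵢ), where nᵢ is the stratum total.
Stratum 1 (< 50 years): n = 467; a·d/n = 211·99/467 = 44.7302; b·c/n = 107·50/467 = 11.4561
Stratum 2 (≥ 50 years): n = 487; a·d/n = 286·61/487 = 35.8234; b·c/n = 97·43/487 = 8.5647
OR_MH = (44.7302 + 35.8234) / (11.4561 + 8.5647) = 80.5536 / 20.0208 = 4.02350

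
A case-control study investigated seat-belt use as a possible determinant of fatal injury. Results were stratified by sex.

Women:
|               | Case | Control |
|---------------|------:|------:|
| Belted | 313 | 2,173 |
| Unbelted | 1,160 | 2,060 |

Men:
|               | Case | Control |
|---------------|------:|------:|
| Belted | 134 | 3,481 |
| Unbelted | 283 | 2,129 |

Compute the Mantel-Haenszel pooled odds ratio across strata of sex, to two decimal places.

OR_MH = Σ(aᵢdᵢ/nᵢ) / Σ(bᵢcᵢ/nᵢ), where nᵢ is the stratum total.
Stratum 1 (Women): n = 5706; a·d/n = 313·2060/5706 = 113.0004; b·c/n = 2173·1160/5706 = 441.7596
Stratum 2 (Men): n = 6027; a·d/n = 134·2129/6027 = 47.3347; b·c/n = 3481·283/6027 = 163.4516
OR_MH = (113.0004 + 47.3347) / (441.7596 + 163.4516) = 160.3350 / 605.2112 = 0.26492

0.26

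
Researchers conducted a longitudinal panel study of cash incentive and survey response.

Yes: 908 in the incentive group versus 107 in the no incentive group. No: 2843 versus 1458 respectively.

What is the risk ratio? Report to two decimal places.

From the description: a = 908, b = 2843, c = 107, d = 1458.
Risk in exposed = 908/3751 = 0.24207; risk in unexposed = 107/1565 = 0.06837.
RR = 0.24207 / 0.06837 = 3.54054
The risk among the exposed is 3.54 times that among the unexposed.

3.54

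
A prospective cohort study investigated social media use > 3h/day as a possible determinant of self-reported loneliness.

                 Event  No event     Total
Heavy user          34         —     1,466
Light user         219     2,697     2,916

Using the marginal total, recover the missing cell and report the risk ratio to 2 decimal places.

The missing cell is in the exposed row: 1466 − 34 = 1432.
So a = 34, b = 1432, c = 219, d = 2697.
RR = [a/(a+b)] / [c/(c+d)] = (34/1466) / (219/2916) = 0.02319/0.07510 = 0.30881

0.31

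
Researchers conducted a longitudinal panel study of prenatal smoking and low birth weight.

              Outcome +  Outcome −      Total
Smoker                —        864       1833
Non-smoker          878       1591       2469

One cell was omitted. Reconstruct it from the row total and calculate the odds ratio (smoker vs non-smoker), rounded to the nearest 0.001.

2.032

The missing cell is in the exposed row: 1833 − 864 = 969.
So a = 969, b = 864, c = 878, d = 1591.
OR = (a·d)/(b·c) = (969 × 1591) / (864 × 878) = 1541679 / 758592 = 2.03229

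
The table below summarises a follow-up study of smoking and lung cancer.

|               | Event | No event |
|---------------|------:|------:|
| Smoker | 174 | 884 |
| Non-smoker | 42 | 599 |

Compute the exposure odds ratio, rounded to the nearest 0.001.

2.807

Cells: a = 174, b = 884, c = 42, d = 599.
OR = (a·d)/(b·c) = (174 × 599) / (884 × 42) = 104226 / 37128 = 2.80721
The odds of lung cancer are about 2.81 times as high in the smoker group.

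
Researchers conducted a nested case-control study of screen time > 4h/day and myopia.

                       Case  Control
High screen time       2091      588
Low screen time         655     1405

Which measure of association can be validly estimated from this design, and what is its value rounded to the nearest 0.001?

7.628

Cells: a = 2091, b = 588, c = 655, d = 1405.
This is a nested case-control study: participants were sampled on outcome status, so risks in the source population cannot be estimated directly — relative risk is not valid here. The odds ratio is the appropriate measure.
OR = (a·d)/(b·c) = (2091 × 1405) / (588 × 655) = 2937855 / 385140 = 7.62802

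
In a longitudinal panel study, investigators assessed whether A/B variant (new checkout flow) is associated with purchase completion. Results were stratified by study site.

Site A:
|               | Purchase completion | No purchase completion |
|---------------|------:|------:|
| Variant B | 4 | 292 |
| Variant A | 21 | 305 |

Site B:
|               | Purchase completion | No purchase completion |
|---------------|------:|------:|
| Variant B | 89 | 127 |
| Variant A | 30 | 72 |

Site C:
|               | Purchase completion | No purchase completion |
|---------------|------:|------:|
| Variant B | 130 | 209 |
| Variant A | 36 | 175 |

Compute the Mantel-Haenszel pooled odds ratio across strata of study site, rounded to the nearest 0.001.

1.787

OR_MH = Σ(aᵢdᵢ/nᵢ) / Σ(bᵢcᵢ/nᵢ), where nᵢ is the stratum total.
Stratum 1 (Site A): n = 622; a·d/n = 4·305/622 = 1.9614; b·c/n = 292·21/622 = 9.8585
Stratum 2 (Site B): n = 318; a·d/n = 89·72/318 = 20.1509; b·c/n = 127·30/318 = 11.9811
Stratum 3 (Site C): n = 550; a·d/n = 130·175/550 = 41.3636; b·c/n = 209·36/550 = 13.6800
OR_MH = (1.9614 + 20.1509 + 41.3636) / (9.8585 + 11.9811 + 13.6800) = 63.4760 / 35.5197 = 1.78707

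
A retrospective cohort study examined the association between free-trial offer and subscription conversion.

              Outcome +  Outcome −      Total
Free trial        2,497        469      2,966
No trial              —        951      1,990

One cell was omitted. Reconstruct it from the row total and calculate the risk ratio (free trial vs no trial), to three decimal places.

1.612

The missing cell is in the unexposed row: 1990 − 951 = 1039.
So a = 2497, b = 469, c = 1039, d = 951.
RR = [a/(a+b)] / [c/(c+d)] = (2497/2966) / (1039/1990) = 0.84187/0.52211 = 1.61245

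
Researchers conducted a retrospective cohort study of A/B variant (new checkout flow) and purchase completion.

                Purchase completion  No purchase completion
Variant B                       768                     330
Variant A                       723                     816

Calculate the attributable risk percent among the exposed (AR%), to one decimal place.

Cells: a = 768, b = 330, c = 723, d = 816.
Risk in exposed = 768/1098 = 0.69945; risk in unexposed = 723/1539 = 0.46979.
RR = 0.69945/0.46979 = 1.48888
AR% = (RR − 1)/RR × 100 = (1.48888 − 1)/1.48888 × 100 = 32.8353%

32.8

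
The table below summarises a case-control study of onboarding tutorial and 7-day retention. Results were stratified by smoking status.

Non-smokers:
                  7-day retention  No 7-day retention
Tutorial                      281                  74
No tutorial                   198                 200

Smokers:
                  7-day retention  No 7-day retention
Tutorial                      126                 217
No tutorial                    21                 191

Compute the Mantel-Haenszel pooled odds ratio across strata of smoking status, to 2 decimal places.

OR_MH = Σ(aᵢdᵢ/nᵢ) / Σ(bᵢcᵢ/nᵢ), where nᵢ is the stratum total.
Stratum 1 (Non-smokers): n = 753; a·d/n = 281·200/753 = 74.6348; b·c/n = 74·198/753 = 19.4582
Stratum 2 (Smokers): n = 555; a·d/n = 126·191/555 = 43.3622; b·c/n = 217·21/555 = 8.2108
OR_MH = (74.6348 + 43.3622) / (19.4582 + 8.2108) = 117.9970 / 27.6690 = 4.26459

4.26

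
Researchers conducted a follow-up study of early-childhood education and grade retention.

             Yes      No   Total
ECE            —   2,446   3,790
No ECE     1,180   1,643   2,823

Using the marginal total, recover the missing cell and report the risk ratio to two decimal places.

The missing cell is in the exposed row: 3790 − 2446 = 1344.
So a = 1344, b = 2446, c = 1180, d = 1643.
RR = [a/(a+b)] / [c/(c+d)] = (1344/3790) / (1180/2823) = 0.35462/0.41800 = 0.84838

0.85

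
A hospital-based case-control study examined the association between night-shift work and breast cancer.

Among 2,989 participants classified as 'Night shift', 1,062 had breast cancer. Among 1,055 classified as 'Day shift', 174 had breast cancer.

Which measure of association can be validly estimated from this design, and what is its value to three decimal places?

From the description: a = 1062, b = 1927, c = 174, d = 881.
This is a hospital-based case-control study: participants were sampled on outcome status, so risks in the source population cannot be estimated directly — relative risk is not valid here. The odds ratio is the appropriate measure.
OR = (a·d)/(b·c) = (1062 × 881) / (1927 × 174) = 935622 / 335298 = 2.79042

2.790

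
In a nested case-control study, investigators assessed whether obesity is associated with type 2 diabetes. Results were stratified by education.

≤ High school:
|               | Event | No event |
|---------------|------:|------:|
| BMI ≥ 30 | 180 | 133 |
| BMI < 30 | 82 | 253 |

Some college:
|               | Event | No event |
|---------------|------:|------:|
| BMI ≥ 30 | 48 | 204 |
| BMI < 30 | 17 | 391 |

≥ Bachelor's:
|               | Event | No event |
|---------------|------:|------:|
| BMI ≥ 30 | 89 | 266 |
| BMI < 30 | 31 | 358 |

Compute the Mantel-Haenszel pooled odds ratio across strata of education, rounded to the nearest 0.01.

OR_MH = Σ(aᵢdᵢ/nᵢ) / Σ(bᵢcᵢ/nᵢ), where nᵢ is the stratum total.
Stratum 1 (≤ High school): n = 648; a·d/n = 180·253/648 = 70.2778; b·c/n = 133·82/648 = 16.8302
Stratum 2 (Some college): n = 660; a·d/n = 48·391/660 = 28.4364; b·c/n = 204·17/660 = 5.2545
Stratum 3 (≥ Bachelor's): n = 744; a·d/n = 89·358/744 = 42.8253; b·c/n = 266·31/744 = 11.0833
OR_MH = (70.2778 + 28.4364 + 42.8253) / (16.8302 + 5.2545 + 11.0833) = 141.5394 / 33.1681 = 4.26733

4.27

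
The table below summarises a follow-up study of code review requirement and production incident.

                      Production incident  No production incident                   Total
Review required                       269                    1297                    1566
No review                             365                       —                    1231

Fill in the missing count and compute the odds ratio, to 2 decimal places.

0.49

The missing cell is in the unexposed row: 1231 − 365 = 866.
So a = 269, b = 1297, c = 365, d = 866.
OR = (a·d)/(b·c) = (269 × 866) / (1297 × 365) = 232954 / 473405 = 0.49208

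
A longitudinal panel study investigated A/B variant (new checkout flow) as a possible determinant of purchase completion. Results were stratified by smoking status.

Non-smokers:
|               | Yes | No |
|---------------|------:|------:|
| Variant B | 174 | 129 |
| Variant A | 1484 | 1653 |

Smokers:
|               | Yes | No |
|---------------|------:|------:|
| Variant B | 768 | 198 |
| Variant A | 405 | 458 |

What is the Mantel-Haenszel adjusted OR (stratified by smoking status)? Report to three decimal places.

OR_MH = Σ(aᵢdᵢ/nᵢ) / Σ(bᵢcᵢ/nᵢ), where nᵢ is the stratum total.
Stratum 1 (Non-smokers): n = 3440; a·d/n = 174·1653/3440 = 83.6110; b·c/n = 129·1484/3440 = 55.6500
Stratum 2 (Smokers): n = 1829; a·d/n = 768·458/1829 = 192.3149; b·c/n = 198·405/1829 = 43.8436
OR_MH = (83.6110 + 192.3149) / (55.6500 + 43.8436) = 275.9260 / 99.4936 = 2.77330

2.773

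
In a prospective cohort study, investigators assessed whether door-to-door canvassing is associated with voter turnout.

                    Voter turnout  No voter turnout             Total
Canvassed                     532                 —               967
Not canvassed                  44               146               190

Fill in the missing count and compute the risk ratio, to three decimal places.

2.376

The missing cell is in the exposed row: 967 − 532 = 435.
So a = 532, b = 435, c = 44, d = 146.
RR = [a/(a+b)] / [c/(c+d)] = (532/967) / (44/190) = 0.55016/0.23158 = 2.37567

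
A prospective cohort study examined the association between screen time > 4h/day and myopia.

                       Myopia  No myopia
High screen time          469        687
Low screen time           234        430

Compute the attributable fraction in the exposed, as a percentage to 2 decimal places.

13.14

Cells: a = 469, b = 687, c = 234, d = 430.
Risk in exposed = 469/1156 = 0.40571; risk in unexposed = 234/664 = 0.35241.
RR = 0.40571/0.35241 = 1.15124
AR% = (RR − 1)/RR × 100 = (1.15124 − 1)/1.15124 × 100 = 13.1374%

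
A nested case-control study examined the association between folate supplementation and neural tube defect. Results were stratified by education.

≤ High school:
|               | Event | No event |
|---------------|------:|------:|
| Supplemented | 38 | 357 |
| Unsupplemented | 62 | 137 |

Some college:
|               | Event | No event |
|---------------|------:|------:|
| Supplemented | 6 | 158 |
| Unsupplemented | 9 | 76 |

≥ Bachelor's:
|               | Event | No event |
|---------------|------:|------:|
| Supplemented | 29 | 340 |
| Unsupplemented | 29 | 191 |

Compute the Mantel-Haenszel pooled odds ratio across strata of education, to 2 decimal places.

OR_MH = Σ(aᵢdᵢ/nᵢ) / Σ(bᵢcᵢ/nᵢ), where nᵢ is the stratum total.
Stratum 1 (≤ High school): n = 594; a·d/n = 38·137/594 = 8.7643; b·c/n = 357·62/594 = 37.2626
Stratum 2 (Some college): n = 249; a·d/n = 6·76/249 = 1.8313; b·c/n = 158·9/249 = 5.7108
Stratum 3 (≥ Bachelor's): n = 589; a·d/n = 29·191/589 = 9.4041; b·c/n = 340·29/589 = 16.7402
OR_MH = (8.7643 + 1.8313 + 9.4041) / (37.2626 + 5.7108 + 16.7402) = 19.9997 / 59.7137 = 0.33493

0.33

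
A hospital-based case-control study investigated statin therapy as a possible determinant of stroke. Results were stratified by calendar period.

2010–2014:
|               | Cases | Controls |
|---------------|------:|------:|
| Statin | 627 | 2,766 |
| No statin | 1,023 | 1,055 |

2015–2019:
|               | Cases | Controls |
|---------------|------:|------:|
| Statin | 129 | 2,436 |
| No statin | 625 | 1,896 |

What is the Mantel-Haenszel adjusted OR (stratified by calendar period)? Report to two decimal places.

OR_MH = Σ(aᵢdᵢ/nᵢ) / Σ(bᵢcᵢ/nᵢ), where nᵢ is the stratum total.
Stratum 1 (2010–2014): n = 5471; a·d/n = 627·1055/5471 = 120.9075; b·c/n = 2766·1023/5471 = 517.2031
Stratum 2 (2015–2019): n = 5086; a·d/n = 129·1896/5086 = 48.0897; b·c/n = 2436·625/5086 = 299.3512
OR_MH = (120.9075 + 48.0897) / (517.2031 + 299.3512) = 168.9972 / 816.5542 = 0.20696

0.21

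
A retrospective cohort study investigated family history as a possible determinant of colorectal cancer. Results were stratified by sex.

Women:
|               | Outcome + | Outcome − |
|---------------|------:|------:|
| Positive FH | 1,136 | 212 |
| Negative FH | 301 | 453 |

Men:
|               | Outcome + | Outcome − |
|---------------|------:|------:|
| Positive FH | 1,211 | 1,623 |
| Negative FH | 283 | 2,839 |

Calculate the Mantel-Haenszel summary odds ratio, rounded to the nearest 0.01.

OR_MH = Σ(aᵢdᵢ/nᵢ) / Σ(bᵢcᵢ/nᵢ), where nᵢ is the stratum total.
Stratum 1 (Women): n = 2102; a·d/n = 1136·453/2102 = 244.8183; b·c/n = 212·301/2102 = 30.3578
Stratum 2 (Men): n = 5956; a·d/n = 1211·2839/5956 = 577.2379; b·c/n = 1623·283/5956 = 77.1170
OR_MH = (244.8183 + 577.2379) / (30.3578 + 77.1170) = 822.0562 / 107.4748 = 7.64883

7.65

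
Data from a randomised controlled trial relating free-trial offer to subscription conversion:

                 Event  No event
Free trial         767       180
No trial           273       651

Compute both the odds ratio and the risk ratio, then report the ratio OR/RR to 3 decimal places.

Cells: a = 767, b = 180, c = 273, d = 651.
OR = (767·651)/(180·273) = 499317/49140 = 10.16111
Risk in exposed = 767/947 = 0.80993; risk in unexposed = 273/924 = 0.29545; RR = 2.74129
OR/RR = 10.16111 / 2.74129 = 3.70669
The outcome is not rare, so the OR lies further from 1 than the RR.

3.707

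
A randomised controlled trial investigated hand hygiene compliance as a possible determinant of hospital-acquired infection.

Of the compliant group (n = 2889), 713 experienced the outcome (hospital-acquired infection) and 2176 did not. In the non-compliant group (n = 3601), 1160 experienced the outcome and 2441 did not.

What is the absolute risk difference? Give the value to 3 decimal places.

From the description: a = 713, b = 2176, c = 1160, d = 2441.
Risk in exposed = 713/2889 = 0.246798; risk in unexposed = 1160/3601 = 0.322133.
Risk difference = 0.246798 − 0.322133 = -0.075335

-0.075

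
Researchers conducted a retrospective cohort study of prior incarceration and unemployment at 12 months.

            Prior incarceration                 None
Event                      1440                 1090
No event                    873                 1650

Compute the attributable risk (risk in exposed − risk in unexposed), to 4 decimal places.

Reading the table with exposure as columns: a = 1440 (Prior incarceration, case), b = 873 (Prior incarceration, non-case), c = 1090 (None, case), d = 1650.
Risk in exposed = 1440/2313 = 0.622568; risk in unexposed = 1090/2740 = 0.397810.
Risk difference = 0.622568 − 0.397810 = 0.224758

0.2248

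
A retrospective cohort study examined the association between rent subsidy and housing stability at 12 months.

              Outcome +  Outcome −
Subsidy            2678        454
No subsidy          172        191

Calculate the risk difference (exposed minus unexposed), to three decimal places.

Cells: a = 2678, b = 454, c = 172, d = 191.
Risk in exposed = 2678/3132 = 0.855045; risk in unexposed = 172/363 = 0.473829.
Risk difference = 0.855045 − 0.473829 = 0.381215

0.381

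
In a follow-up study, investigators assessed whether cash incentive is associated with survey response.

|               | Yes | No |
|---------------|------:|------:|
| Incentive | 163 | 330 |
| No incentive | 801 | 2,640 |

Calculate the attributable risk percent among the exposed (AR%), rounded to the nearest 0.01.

29.59

Cells: a = 163, b = 330, c = 801, d = 2640.
Risk in exposed = 163/493 = 0.33063; risk in unexposed = 801/3441 = 0.23278.
RR = 0.33063/0.23278 = 1.42034
AR% = (RR − 1)/RR × 100 = (1.42034 − 1)/1.42034 × 100 = 29.5944%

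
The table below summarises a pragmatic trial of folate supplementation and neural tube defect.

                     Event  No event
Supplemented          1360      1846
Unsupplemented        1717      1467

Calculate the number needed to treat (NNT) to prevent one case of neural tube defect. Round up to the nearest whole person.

Risk in treated group = 1360/3206 = 0.42420; risk in control = 1717/3184 = 0.53926.
Absolute risk reduction = 0.53926 − 0.42420 = 0.11505
NNT = 1 / ARR = 1 / 0.11505 = 8.692 → round up → 9

9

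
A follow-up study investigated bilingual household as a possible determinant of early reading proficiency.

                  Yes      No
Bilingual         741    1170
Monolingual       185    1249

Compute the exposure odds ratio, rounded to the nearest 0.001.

Cells: a = 741, b = 1170, c = 185, d = 1249.
OR = (a·d)/(b·c) = (741 × 1249) / (1170 × 185) = 925509 / 216450 = 4.27586
The odds of early reading proficiency are about 4.28 times as high in the bilingual group.

4.276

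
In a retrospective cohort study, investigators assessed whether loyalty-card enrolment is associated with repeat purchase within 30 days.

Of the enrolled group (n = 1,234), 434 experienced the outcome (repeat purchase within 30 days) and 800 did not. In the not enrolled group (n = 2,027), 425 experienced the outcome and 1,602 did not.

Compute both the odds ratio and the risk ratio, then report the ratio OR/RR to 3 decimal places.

From the description: a = 434, b = 800, c = 425, d = 1602.
OR = (434·1602)/(800·425) = 695268/340000 = 2.04491
Risk in exposed = 434/1234 = 0.35170; risk in unexposed = 425/2027 = 0.20967; RR = 1.67741
OR/RR = 2.04491 / 1.67741 = 1.21908
The outcome is not rare, so the OR lies further from 1 than the RR.

1.219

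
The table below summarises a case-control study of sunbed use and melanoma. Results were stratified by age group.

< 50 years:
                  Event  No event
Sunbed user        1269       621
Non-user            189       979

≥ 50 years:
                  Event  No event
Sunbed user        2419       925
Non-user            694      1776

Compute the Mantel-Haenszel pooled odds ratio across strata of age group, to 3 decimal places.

OR_MH = Σ(aᵢdᵢ/nᵢ) / Σ(bᵢcᵢ/nᵢ), where nᵢ is the stratum total.
Stratum 1 (< 50 years): n = 3058; a·d/n = 1269·979/3058 = 406.2626; b·c/n = 621·189/3058 = 38.3810
Stratum 2 (≥ 50 years): n = 5814; a·d/n = 2419·1776/5814 = 738.9309; b·c/n = 925·694/5814 = 110.4145
OR_MH = (406.2626 + 738.9309) / (38.3810 + 110.4145) = 1145.1934 / 148.7955 = 7.69643

7.696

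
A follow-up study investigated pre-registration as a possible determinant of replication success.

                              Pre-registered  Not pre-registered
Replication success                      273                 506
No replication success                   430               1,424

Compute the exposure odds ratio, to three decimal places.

Reading the table with exposure as columns: a = 273 (Pre-registered, case), b = 430 (Pre-registered, non-case), c = 506 (Not pre-registered, case), d = 1424.
OR = (a·d)/(b·c) = (273 × 1424) / (430 × 506) = 388752 / 217580 = 1.78671
The odds of replication success are about 1.79 times as high in the pre-registered group.

1.787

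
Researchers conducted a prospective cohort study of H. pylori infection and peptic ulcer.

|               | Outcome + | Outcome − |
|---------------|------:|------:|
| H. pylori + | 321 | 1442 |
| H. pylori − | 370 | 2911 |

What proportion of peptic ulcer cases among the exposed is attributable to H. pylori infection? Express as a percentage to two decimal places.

Cells: a = 321, b = 1442, c = 370, d = 2911.
Risk in exposed = 321/1763 = 0.18208; risk in unexposed = 370/3281 = 0.11277.
RR = 0.18208/0.11277 = 1.61457
AR% = (RR − 1)/RR × 100 = (1.61457 − 1)/1.61457 × 100 = 38.0641%

38.06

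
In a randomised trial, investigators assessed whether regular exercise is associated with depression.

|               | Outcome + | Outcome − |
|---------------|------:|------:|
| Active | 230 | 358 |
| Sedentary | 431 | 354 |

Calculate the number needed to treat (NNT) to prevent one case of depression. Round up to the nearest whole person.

Risk in treated group = 230/588 = 0.39116; risk in control = 431/785 = 0.54904.
Absolute risk reduction = 0.54904 − 0.39116 = 0.15789
NNT = 1 / ARR = 1 / 0.15789 = 6.334 → round up → 7

7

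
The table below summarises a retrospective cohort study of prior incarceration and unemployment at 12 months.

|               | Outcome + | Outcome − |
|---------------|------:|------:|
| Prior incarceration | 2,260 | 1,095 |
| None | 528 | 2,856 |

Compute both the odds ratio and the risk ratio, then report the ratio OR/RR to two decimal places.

Cells: a = 2260, b = 1095, c = 528, d = 2856.
OR = (2260·2856)/(1095·528) = 6454560/578160 = 11.16397
Risk in exposed = 2260/3355 = 0.67362; risk in unexposed = 528/3384 = 0.15603; RR = 4.31730
OR/RR = 11.16397 / 4.31730 = 2.58587
The outcome is not rare, so the OR lies further from 1 than the RR.

2.59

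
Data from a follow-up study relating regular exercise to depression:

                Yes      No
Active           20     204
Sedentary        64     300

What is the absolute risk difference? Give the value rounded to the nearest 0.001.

Cells: a = 20, b = 204, c = 64, d = 300.
Risk in exposed = 20/224 = 0.089286; risk in unexposed = 64/364 = 0.175824.
Risk difference = 0.089286 − 0.175824 = -0.086538

-0.087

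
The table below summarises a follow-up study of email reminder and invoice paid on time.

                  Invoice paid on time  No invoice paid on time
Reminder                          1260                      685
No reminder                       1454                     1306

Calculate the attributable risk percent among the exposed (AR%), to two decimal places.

18.68

Cells: a = 1260, b = 685, c = 1454, d = 1306.
Risk in exposed = 1260/1945 = 0.64781; risk in unexposed = 1454/2760 = 0.52681.
RR = 0.64781/0.52681 = 1.22969
AR% = (RR − 1)/RR × 100 = (1.22969 − 1)/1.22969 × 100 = 18.6787%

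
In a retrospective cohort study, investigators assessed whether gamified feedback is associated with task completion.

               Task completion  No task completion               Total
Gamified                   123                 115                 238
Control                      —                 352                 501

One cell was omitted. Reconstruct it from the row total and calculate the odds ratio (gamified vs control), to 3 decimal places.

2.527

The missing cell is in the unexposed row: 501 − 352 = 149.
So a = 123, b = 115, c = 149, d = 352.
OR = (a·d)/(b·c) = (123 × 352) / (115 × 149) = 43296 / 17135 = 2.52676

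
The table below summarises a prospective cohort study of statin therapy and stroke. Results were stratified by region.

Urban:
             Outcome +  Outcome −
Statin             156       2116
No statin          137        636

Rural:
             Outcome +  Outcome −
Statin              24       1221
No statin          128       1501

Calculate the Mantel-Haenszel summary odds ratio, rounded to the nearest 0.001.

OR_MH = Σ(aᵢdᵢ/nᵢ) / Σ(bᵢcᵢ/nᵢ), where nᵢ is the stratum total.
Stratum 1 (Urban): n = 3045; a·d/n = 156·636/3045 = 32.5833; b·c/n = 2116·137/3045 = 95.2026
Stratum 2 (Rural): n = 2874; a·d/n = 24·1501/2874 = 12.5344; b·c/n = 1221·128/2874 = 54.3800
OR_MH = (32.5833 + 12.5344) / (95.2026 + 54.3800) = 45.1177 / 149.5826 = 0.30162

0.302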